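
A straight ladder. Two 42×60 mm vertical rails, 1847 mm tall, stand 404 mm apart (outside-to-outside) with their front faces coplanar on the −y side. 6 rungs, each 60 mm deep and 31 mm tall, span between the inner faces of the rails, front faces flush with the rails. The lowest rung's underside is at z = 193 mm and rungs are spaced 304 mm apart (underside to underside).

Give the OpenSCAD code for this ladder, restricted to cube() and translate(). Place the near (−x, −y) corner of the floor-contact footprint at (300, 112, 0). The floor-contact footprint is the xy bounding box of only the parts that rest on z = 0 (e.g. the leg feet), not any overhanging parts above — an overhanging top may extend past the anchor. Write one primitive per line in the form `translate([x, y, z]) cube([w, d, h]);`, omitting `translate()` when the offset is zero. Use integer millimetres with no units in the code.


translate([300, 112, 0]) cube([42, 60, 1847]);
translate([662, 112, 0]) cube([42, 60, 1847]);
translate([342, 112, 193]) cube([320, 60, 31]);
translate([342, 112, 497]) cube([320, 60, 31]);
translate([342, 112, 801]) cube([320, 60, 31]);
translate([342, 112, 1105]) cube([320, 60, 31]);
translate([342, 112, 1409]) cube([320, 60, 31]);
translate([342, 112, 1713]) cube([320, 60, 31]);


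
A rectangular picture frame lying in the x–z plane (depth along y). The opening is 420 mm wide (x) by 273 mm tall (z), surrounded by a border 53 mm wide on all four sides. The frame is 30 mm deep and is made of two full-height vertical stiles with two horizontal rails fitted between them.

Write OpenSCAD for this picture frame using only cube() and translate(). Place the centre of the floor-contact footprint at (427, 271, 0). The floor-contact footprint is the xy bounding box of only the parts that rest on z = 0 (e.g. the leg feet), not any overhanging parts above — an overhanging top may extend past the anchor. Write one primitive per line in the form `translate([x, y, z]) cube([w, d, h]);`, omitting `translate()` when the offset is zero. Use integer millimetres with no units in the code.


translate([164, 256, 0]) cube([53, 30, 379]);
translate([637, 256, 0]) cube([53, 30, 379]);
translate([217, 256, 0]) cube([420, 30, 53]);
translate([217, 256, 326]) cube([420, 30, 53]);


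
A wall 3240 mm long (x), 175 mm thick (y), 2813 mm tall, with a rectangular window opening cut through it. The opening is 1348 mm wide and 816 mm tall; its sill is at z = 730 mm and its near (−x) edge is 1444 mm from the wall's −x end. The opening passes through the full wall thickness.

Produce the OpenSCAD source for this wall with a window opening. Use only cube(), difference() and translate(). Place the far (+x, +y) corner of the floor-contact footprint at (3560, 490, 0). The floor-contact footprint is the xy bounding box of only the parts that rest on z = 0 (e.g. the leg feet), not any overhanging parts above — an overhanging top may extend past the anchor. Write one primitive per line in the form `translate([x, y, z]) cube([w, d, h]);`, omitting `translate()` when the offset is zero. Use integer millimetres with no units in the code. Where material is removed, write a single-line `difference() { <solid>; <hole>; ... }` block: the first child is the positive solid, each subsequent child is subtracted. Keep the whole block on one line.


difference() { translate([320, 315, 0]) cube([3240, 175, 2813]); translate([1764, 315, 730]) cube([1348, 175, 816]); }


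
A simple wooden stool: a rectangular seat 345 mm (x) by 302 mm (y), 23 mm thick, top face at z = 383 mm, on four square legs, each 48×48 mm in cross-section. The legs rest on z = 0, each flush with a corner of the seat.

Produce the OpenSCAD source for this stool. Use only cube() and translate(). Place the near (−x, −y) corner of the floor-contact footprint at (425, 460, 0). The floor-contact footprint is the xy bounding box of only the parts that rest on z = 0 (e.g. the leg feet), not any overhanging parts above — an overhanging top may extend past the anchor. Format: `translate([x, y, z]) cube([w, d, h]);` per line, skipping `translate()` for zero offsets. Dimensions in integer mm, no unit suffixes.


translate([425, 460, 360]) cube([345, 302, 23]);
translate([425, 460, 0]) cube([48, 48, 360]);
translate([722, 460, 0]) cube([48, 48, 360]);
translate([425, 714, 0]) cube([48, 48, 360]);
translate([722, 714, 0]) cube([48, 48, 360]);


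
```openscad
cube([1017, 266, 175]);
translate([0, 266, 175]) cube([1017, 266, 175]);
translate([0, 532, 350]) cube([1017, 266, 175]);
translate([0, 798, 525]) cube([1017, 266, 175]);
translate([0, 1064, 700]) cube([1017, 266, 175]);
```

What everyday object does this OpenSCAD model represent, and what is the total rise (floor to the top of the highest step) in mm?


A staircase. The total rise is 875 mm.

5 identical blocks, each offset up and back from the previous — a staircase. Each step is 175 mm tall and there are 5 of them, so the total rise is 5 × 175 = 875 mm.


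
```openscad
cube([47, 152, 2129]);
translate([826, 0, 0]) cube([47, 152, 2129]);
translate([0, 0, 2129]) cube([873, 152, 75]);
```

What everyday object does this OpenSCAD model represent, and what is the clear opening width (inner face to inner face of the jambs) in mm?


A door frame. The clear opening width is 779 mm.

Two 2129 mm tall posts with a header on top — a door frame. The left jamb is 47 mm wide at x = 0; the right jamb starts at x = 826. The clear opening is 826 − 47 = 779 mm.


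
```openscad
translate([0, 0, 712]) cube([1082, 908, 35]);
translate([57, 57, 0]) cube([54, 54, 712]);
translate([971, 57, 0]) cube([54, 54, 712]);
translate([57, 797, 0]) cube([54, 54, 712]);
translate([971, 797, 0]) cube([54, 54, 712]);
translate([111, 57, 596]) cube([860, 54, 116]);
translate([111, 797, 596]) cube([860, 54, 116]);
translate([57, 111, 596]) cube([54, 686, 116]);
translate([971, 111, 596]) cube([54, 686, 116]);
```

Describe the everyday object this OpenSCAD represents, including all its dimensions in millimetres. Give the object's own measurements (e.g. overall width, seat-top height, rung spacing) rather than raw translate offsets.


A table: top 1082 mm (x) × 908 mm (y), 35 mm thick, upper face at z = 747 mm, on four 54×54 mm square legs, each inset 57 mm from the nearest pair of top edges from z = 0 to the bottom of the top. Four apron rails, 54 mm thick and 116 mm tall, run between adjacent legs with their top edges flush with the underside of the top and their outer faces flush with the legs' outer faces.


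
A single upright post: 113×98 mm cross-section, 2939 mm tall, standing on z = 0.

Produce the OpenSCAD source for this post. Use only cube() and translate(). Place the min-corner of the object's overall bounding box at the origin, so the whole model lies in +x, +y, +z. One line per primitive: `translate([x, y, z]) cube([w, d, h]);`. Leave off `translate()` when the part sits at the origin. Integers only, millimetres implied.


cube([113, 98, 2939]);


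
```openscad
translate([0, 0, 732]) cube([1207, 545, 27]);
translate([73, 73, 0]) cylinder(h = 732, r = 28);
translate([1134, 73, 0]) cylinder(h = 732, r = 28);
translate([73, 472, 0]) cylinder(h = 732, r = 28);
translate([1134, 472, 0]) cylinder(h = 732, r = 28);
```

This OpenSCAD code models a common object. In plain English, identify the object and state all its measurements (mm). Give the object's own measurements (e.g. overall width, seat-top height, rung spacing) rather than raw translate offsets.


A table: top 1207 mm (x) × 545 mm (y), 27 mm thick, upper face at z = 759 mm, on four round legs of 56 mm diameter, each leg's bounding box inset 45 mm from the nearest pair of top edges from z = 0 to the bottom of the top.


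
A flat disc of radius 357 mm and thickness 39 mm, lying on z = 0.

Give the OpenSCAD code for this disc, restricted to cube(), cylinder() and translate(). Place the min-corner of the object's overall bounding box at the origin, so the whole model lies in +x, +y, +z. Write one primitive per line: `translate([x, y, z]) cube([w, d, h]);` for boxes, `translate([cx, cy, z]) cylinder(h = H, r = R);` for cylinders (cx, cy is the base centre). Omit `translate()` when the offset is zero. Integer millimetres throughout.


translate([357, 357, 0]) cylinder(h = 39, r = 357);


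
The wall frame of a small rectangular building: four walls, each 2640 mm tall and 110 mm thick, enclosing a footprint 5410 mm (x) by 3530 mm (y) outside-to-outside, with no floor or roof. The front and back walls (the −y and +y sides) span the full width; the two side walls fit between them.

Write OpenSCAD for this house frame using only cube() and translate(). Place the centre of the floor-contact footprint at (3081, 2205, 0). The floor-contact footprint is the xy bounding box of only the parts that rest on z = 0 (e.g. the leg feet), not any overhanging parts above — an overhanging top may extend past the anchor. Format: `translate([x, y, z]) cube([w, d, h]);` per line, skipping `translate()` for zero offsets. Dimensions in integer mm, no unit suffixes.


translate([376, 440, 0]) cube([5410, 110, 2640]);
translate([376, 3860, 0]) cube([5410, 110, 2640]);
translate([376, 550, 0]) cube([110, 3310, 2640]);
translate([5676, 550, 0]) cube([110, 3310, 2640]);


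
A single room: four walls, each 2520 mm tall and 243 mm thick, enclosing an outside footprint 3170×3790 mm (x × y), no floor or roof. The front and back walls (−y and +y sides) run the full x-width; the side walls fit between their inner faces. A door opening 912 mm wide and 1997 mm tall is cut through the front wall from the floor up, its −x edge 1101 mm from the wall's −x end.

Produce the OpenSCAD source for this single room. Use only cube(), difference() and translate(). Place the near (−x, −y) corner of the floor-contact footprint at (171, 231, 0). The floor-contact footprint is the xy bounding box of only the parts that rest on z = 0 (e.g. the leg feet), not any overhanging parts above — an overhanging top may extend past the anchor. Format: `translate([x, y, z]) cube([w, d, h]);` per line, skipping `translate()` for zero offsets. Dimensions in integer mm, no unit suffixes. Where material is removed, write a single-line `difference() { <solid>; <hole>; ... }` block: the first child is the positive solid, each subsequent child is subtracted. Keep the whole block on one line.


difference() { translate([171, 231, 0]) cube([3170, 243, 2520]); translate([1272, 231, 0]) cube([912, 243, 1997]); }
translate([171, 3778, 0]) cube([3170, 243, 2520]);
translate([171, 474, 0]) cube([243, 3304, 2520]);
translate([3098, 474, 0]) cube([243, 3304, 2520]);


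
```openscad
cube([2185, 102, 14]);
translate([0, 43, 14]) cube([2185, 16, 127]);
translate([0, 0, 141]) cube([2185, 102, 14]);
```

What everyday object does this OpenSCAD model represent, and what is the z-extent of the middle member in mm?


An I-beam. The web height is 127 mm.

Two wide flanges with a thin centred web — an I-beam. Overall 155 mm minus two 14 mm flanges gives a web of 155 − 2·14 = 127 mm.


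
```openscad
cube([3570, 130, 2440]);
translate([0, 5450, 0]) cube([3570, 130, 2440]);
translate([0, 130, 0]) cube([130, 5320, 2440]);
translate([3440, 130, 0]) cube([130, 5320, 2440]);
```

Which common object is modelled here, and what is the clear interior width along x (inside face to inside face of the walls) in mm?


A house (or room) frame. The interior width is 3310 mm.

Four 2440 mm walls enclosing a rectangle with no floor or roof — a room or house frame. Outside width is 3570 mm and wall thickness is 130 mm, so the interior width is 3570 − 2 × 130 = 3310 mm.


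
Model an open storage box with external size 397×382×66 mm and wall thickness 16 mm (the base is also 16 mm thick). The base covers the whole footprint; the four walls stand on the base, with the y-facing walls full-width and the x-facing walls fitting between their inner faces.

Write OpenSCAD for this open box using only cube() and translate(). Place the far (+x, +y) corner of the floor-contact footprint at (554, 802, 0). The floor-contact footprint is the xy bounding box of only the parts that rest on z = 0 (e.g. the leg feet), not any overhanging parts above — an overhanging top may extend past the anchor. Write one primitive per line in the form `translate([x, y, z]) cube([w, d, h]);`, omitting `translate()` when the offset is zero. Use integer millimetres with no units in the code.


translate([157, 420, 0]) cube([397, 382, 16]);
translate([157, 420, 16]) cube([397, 16, 50]);
translate([157, 786, 16]) cube([397, 16, 50]);
translate([157, 436, 16]) cube([16, 350, 50]);
translate([538, 436, 16]) cube([16, 350, 50]);


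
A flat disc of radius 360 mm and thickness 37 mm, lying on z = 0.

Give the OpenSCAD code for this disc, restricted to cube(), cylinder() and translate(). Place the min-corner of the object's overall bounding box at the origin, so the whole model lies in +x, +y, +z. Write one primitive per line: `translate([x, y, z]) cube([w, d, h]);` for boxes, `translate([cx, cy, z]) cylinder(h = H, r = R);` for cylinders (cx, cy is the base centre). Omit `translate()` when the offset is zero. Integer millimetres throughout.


translate([360, 360, 0]) cylinder(h = 37, r = 360);


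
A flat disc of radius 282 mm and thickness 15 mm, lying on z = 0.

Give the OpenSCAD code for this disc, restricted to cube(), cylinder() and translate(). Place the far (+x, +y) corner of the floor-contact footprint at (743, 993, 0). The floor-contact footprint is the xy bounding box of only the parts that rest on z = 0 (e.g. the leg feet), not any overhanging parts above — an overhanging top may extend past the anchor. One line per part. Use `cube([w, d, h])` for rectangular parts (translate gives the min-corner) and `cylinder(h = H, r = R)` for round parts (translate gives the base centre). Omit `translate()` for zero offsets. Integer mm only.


translate([461, 711, 0]) cylinder(h = 15, r = 282);


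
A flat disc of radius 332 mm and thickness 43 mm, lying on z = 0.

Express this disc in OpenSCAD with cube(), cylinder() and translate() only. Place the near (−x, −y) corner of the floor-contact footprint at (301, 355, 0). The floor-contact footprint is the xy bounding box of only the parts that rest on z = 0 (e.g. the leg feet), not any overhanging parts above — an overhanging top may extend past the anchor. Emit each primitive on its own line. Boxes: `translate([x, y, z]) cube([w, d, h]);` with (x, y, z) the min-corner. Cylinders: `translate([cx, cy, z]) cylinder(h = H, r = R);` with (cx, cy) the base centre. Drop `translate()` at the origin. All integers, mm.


translate([633, 687, 0]) cylinder(h = 43, r = 332);


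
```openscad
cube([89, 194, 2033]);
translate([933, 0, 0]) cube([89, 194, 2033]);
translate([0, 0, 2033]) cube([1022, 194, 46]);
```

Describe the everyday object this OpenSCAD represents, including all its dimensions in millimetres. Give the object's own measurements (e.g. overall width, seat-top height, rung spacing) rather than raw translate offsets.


A door frame. The clear opening is 844 mm wide and 2033 mm high. Two 89 mm wide jambs, 194 mm deep, stand either side of the opening from the floor to the top of the opening. A 46 mm thick head sits across the top of both jambs, spanning the full outside width of the frame.


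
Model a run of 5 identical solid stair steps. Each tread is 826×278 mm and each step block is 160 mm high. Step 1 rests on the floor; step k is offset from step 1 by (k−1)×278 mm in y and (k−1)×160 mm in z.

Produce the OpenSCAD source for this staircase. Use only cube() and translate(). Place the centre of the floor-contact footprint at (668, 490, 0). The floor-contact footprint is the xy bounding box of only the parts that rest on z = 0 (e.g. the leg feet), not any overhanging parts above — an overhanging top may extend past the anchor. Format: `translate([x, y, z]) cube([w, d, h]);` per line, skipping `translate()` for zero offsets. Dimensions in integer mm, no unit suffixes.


translate([255, 351, 0]) cube([826, 278, 160]);
translate([255, 629, 160]) cube([826, 278, 160]);
translate([255, 907, 320]) cube([826, 278, 160]);
translate([255, 1185, 480]) cube([826, 278, 160]);
translate([255, 1463, 640]) cube([826, 278, 160]);


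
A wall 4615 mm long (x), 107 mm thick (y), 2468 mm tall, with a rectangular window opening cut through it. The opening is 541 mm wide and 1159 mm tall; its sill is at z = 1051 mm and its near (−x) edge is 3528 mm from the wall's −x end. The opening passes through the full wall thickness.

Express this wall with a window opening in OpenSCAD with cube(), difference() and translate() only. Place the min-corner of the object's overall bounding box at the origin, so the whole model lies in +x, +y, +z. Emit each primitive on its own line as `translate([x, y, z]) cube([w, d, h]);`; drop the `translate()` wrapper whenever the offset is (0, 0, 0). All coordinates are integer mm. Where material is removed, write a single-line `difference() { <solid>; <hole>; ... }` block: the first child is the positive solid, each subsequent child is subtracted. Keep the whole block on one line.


difference() { cube([4615, 107, 2468]); translate([3528, 0, 1051]) cube([541, 107, 1159]); }


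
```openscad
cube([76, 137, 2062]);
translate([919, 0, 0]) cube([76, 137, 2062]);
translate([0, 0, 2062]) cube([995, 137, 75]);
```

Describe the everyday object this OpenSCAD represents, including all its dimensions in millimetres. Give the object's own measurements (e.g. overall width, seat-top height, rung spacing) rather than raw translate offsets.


A door frame. The clear opening is 843 mm wide and 2062 mm high. Two 76 mm wide jambs, 137 mm deep, stand either side of the opening from the floor to the top of the opening. A 75 mm thick head sits across the top of both jambs, spanning the full outside width of the frame.


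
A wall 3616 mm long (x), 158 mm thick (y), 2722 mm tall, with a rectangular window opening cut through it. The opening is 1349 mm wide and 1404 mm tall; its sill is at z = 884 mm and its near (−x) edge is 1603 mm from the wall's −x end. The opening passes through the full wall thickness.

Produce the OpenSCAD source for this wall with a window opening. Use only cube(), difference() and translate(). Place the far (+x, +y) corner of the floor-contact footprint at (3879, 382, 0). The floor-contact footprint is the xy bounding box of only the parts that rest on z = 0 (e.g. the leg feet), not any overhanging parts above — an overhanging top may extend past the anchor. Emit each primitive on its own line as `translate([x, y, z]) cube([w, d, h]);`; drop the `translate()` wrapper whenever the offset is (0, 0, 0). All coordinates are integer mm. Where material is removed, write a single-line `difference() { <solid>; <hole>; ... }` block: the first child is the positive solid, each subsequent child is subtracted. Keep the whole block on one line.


difference() { translate([263, 224, 0]) cube([3616, 158, 2722]); translate([1866, 224, 884]) cube([1349, 158, 1404]); }


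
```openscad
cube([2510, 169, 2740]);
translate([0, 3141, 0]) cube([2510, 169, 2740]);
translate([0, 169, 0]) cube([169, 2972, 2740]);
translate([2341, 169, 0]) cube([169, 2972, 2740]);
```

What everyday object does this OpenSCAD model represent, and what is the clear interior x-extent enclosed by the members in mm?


A house (or room) frame. The interior width is 2172 mm.

Four 2740 mm walls enclosing a rectangle with no floor or roof — a room or house frame. Outside width is 2510 mm and wall thickness is 169 mm, so the interior width is 2510 − 2 × 169 = 2172 mm.


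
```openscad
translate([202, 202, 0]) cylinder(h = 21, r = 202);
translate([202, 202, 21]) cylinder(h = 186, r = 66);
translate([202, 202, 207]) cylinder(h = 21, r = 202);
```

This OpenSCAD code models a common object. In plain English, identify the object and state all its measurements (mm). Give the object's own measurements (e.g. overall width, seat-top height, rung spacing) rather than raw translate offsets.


A spool: two coaxial disc flanges of radius 202 mm and thickness 21 mm, joined by a core cylinder of radius 66 mm and height 186 mm. The lower flange rests on z = 0 and the three cylinders share a vertical axis.


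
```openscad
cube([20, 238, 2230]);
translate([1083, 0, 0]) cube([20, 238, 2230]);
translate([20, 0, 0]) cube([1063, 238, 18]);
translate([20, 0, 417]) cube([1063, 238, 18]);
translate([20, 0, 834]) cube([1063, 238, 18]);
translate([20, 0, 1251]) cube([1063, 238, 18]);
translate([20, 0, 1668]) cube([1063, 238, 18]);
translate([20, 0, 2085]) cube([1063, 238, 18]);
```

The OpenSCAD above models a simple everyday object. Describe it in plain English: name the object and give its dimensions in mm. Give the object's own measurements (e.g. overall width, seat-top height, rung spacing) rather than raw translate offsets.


An open bookshelf. Two side panels, each 20 mm thick, 238 mm deep and 2230 mm tall, stand 1103 mm apart (outside-to-outside). Between them sit 6 shelves, each 18 mm thick and 238 mm deep, spanning the full gap between the sides. The bottom shelf rests on the floor (its underside at z = 0) and the clear gap between one shelf's top and the next shelf's underside is 399 mm.


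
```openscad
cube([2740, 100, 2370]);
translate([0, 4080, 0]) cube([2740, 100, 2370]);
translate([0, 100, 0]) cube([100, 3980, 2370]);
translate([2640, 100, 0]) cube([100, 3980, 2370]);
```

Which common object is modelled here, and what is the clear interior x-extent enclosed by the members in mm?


A house (or room) frame. The interior width is 2540 mm.

Four 2370 mm walls enclosing a rectangle with no floor or roof — a room or house frame. Outside width is 2740 mm and wall thickness is 100 mm, so the interior width is 2740 − 2 × 100 = 2540 mm.


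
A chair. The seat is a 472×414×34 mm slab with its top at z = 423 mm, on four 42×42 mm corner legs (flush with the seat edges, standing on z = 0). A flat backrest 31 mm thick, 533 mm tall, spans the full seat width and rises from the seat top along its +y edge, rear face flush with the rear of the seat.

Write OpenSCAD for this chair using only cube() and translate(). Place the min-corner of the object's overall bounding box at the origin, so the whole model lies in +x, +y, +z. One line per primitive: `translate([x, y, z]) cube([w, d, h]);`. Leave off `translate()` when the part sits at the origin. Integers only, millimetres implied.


// leg_h = 423 - 34 = 389
translate([0, 0, 389]) cube([472, 414, 34]);
cube([42, 42, 389]);
translate([430, 0, 0]) cube([42, 42, 389]);
translate([0, 372, 0]) cube([42, 42, 389]);
translate([430, 372, 0]) cube([42, 42, 389]);
translate([0, 383, 423]) cube([472, 31, 533]);


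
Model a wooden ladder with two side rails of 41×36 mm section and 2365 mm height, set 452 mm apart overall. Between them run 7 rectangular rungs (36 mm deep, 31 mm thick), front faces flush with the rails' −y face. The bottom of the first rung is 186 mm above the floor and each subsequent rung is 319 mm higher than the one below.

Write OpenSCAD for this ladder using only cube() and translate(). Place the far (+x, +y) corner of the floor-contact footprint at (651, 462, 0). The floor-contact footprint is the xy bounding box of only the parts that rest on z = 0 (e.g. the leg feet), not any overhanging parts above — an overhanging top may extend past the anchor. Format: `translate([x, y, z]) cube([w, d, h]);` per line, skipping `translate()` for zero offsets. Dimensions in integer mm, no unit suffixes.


translate([199, 426, 0]) cube([41, 36, 2365]);
translate([610, 426, 0]) cube([41, 36, 2365]);
translate([240, 426, 186]) cube([370, 36, 31]);
translate([240, 426, 505]) cube([370, 36, 31]);
translate([240, 426, 824]) cube([370, 36, 31]);
translate([240, 426, 1143]) cube([370, 36, 31]);
translate([240, 426, 1462]) cube([370, 36, 31]);
translate([240, 426, 1781]) cube([370, 36, 31]);
translate([240, 426, 2100]) cube([370, 36, 31]);


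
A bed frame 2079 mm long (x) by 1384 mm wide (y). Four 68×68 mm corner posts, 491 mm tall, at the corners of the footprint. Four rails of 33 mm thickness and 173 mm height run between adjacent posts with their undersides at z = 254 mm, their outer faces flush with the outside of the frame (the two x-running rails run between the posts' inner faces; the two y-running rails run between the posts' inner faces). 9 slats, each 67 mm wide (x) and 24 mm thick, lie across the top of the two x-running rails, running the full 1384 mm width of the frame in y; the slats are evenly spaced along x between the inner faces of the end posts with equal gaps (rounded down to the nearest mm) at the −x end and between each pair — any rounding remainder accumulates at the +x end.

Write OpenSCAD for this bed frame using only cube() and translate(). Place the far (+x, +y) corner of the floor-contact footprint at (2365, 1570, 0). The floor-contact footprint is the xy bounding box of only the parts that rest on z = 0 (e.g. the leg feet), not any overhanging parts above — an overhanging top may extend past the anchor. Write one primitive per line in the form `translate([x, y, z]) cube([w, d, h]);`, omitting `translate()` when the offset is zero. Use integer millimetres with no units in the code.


translate([286, 186, 0]) cube([68, 68, 491]);
translate([286, 1502, 0]) cube([68, 68, 491]);
translate([2297, 186, 0]) cube([68, 68, 491]);
translate([2297, 1502, 0]) cube([68, 68, 491]);
translate([354, 186, 254]) cube([1943, 33, 173]);
translate([354, 1537, 254]) cube([1943, 33, 173]);
translate([286, 254, 254]) cube([33, 1248, 173]);
translate([2332, 254, 254]) cube([33, 1248, 173]);
translate([488, 186, 427]) cube([67, 1384, 24]);
translate([689, 186, 427]) cube([67, 1384, 24]);
translate([890, 186, 427]) cube([67, 1384, 24]);
translate([1091, 186, 427]) cube([67, 1384, 24]);
translate([1292, 186, 427]) cube([67, 1384, 24]);
translate([1493, 186, 427]) cube([67, 1384, 24]);
translate([1694, 186, 427]) cube([67, 1384, 24]);
translate([1895, 186, 427]) cube([67, 1384, 24]);
translate([2096, 186, 427]) cube([67, 1384, 24]);


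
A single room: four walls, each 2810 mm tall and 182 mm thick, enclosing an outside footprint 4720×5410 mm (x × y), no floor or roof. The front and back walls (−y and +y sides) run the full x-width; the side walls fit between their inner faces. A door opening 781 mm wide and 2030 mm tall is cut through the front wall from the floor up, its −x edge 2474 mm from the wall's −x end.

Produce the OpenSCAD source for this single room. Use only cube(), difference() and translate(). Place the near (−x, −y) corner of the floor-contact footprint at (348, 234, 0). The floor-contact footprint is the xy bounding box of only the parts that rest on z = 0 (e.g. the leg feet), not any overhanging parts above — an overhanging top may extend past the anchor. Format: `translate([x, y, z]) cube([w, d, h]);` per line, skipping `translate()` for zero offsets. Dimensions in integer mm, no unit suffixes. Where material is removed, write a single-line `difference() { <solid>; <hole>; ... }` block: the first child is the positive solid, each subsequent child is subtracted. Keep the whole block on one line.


difference() { translate([348, 234, 0]) cube([4720, 182, 2810]); translate([2822, 234, 0]) cube([781, 182, 2030]); }
translate([348, 5462, 0]) cube([4720, 182, 2810]);
translate([348, 416, 0]) cube([182, 5046, 2810]);
translate([4886, 416, 0]) cube([182, 5046, 2810]);


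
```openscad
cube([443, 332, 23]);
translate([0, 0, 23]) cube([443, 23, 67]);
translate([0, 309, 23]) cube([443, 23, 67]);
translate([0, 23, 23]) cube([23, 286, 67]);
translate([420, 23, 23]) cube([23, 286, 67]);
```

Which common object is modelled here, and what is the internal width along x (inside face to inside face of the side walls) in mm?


An open box. The internal width is 397 mm.

A 443×332 base slab with four walls standing on it — an open box. The base is 443 mm wide and the walls are 23 mm thick, so the internal width is 443 − 2 × 23 = 397 mm.


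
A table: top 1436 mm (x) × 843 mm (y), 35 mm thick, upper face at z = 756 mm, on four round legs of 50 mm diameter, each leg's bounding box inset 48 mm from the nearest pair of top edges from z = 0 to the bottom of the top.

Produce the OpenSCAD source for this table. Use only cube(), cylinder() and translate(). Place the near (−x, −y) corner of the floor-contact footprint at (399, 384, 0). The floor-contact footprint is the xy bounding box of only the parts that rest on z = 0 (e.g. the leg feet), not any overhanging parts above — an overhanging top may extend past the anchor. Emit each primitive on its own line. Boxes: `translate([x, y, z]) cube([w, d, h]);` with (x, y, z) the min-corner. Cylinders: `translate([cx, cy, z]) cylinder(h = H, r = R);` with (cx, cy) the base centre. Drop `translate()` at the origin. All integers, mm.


// leg_h = 756 - 35 = 721
translate([351, 336, 721]) cube([1436, 843, 35]);
translate([424, 409, 0]) cylinder(h = 721, r = 25);
translate([1714, 409, 0]) cylinder(h = 721, r = 25);
translate([424, 1106, 0]) cylinder(h = 721, r = 25);
translate([1714, 1106, 0]) cylinder(h = 721, r = 25);


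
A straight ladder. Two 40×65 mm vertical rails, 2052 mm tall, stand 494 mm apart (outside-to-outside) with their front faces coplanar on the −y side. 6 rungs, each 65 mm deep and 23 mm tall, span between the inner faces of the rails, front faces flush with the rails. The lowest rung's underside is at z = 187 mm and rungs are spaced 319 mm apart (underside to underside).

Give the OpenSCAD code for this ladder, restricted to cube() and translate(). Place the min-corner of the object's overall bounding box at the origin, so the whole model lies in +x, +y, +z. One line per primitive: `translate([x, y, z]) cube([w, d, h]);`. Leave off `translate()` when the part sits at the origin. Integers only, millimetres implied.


cube([40, 65, 2052]);
translate([454, 0, 0]) cube([40, 65, 2052]);
translate([40, 0, 187]) cube([414, 65, 23]);
translate([40, 0, 506]) cube([414, 65, 23]);
translate([40, 0, 825]) cube([414, 65, 23]);
translate([40, 0, 1144]) cube([414, 65, 23]);
translate([40, 0, 1463]) cube([414, 65, 23]);
translate([40, 0, 1782]) cube([414, 65, 23]);


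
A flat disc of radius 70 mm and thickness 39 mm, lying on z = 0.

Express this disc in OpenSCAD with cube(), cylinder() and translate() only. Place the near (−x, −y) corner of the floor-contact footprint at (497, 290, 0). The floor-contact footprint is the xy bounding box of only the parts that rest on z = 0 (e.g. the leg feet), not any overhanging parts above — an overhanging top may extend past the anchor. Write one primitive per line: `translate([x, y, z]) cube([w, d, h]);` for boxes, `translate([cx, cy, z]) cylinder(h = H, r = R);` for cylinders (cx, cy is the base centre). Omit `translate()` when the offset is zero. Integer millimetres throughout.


translate([567, 360, 0]) cylinder(h = 39, r = 70);


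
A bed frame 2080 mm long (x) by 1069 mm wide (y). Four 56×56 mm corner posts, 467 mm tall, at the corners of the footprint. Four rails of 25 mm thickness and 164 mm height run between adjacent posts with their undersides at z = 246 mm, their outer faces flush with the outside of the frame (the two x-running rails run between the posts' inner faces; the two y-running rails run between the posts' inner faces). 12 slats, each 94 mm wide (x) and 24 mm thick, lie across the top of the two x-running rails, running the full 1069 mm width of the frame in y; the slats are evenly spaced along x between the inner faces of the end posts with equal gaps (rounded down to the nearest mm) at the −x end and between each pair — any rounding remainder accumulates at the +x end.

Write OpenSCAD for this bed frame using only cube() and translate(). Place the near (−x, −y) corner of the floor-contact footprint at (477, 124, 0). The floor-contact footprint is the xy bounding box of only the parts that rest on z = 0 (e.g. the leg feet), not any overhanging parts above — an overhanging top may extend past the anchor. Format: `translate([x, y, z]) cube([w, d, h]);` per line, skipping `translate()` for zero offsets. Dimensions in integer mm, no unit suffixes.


translate([477, 124, 0]) cube([56, 56, 467]);
translate([477, 1137, 0]) cube([56, 56, 467]);
translate([2501, 124, 0]) cube([56, 56, 467]);
translate([2501, 1137, 0]) cube([56, 56, 467]);
translate([533, 124, 246]) cube([1968, 25, 164]);
translate([533, 1168, 246]) cube([1968, 25, 164]);
translate([477, 180, 246]) cube([25, 957, 164]);
translate([2532, 180, 246]) cube([25, 957, 164]);
translate([597, 124, 410]) cube([94, 1069, 24]);
translate([755, 124, 410]) cube([94, 1069, 24]);
translate([913, 124, 410]) cube([94, 1069, 24]);
translate([1071, 124, 410]) cube([94, 1069, 24]);
translate([1229, 124, 410]) cube([94, 1069, 24]);
translate([1387, 124, 410]) cube([94, 1069, 24]);
translate([1545, 124, 410]) cube([94, 1069, 24]);
translate([1703, 124, 410]) cube([94, 1069, 24]);
translate([1861, 124, 410]) cube([94, 1069, 24]);
translate([2019, 124, 410]) cube([94, 1069, 24]);
translate([2177, 124, 410]) cube([94, 1069, 24]);
translate([2335, 124, 410]) cube([94, 1069, 24]);


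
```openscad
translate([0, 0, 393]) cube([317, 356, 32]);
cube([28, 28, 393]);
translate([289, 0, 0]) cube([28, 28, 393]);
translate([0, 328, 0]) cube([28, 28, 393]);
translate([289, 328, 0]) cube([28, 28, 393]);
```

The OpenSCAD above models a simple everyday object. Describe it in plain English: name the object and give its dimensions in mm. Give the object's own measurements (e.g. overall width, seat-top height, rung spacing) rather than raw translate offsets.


A simple wooden stool: a rectangular seat 317 mm (x) by 356 mm (y), 32 mm thick, top face at z = 425 mm, on four square legs, each 28×28 mm in cross-section. The legs rest on z = 0, each flush with a corner of the seat.


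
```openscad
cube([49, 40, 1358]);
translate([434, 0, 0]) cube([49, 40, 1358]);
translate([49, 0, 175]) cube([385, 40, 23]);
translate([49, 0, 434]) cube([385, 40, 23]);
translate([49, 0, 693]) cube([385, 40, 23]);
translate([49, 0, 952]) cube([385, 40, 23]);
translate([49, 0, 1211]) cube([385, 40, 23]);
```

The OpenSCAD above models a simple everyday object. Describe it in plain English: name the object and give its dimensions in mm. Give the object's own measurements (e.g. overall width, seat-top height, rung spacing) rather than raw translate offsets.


A straight ladder. Two 49×40 mm vertical rails, 1358 mm tall, stand 483 mm apart (outside-to-outside) with their front faces coplanar on the −y side. 5 rungs, each 40 mm deep and 23 mm tall, span between the inner faces of the rails, front faces flush with the rails. The lowest rung's underside is at z = 175 mm and rungs are spaced 259 mm apart (underside to underside).


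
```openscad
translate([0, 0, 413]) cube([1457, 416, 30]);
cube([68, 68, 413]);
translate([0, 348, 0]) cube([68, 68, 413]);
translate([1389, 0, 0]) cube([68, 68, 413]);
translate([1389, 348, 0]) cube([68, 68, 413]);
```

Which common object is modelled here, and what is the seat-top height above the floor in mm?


A bench. The seat-top height is 443 mm.

A long slab on four corner posts — a bench. The slab sits at z = 413 with thickness 30, so the top is 413 + 30 = 443 mm.


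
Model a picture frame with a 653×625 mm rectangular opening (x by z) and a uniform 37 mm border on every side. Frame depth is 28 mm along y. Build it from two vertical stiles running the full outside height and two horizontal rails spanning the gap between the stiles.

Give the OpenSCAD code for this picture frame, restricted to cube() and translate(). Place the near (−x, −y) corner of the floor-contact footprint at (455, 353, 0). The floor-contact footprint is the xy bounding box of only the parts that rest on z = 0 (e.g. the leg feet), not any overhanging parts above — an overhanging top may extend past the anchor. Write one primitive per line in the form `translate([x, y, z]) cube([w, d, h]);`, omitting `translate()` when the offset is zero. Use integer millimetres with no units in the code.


translate([455, 353, 0]) cube([37, 28, 699]);
translate([1145, 353, 0]) cube([37, 28, 699]);
translate([492, 353, 0]) cube([653, 28, 37]);
translate([492, 353, 662]) cube([653, 28, 37]);


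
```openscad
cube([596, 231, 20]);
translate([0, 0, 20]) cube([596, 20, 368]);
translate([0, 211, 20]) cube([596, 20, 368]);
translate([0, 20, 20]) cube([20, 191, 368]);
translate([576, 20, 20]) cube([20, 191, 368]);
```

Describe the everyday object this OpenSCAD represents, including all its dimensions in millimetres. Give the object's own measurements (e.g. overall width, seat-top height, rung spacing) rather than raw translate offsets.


An open-topped rectangular box: outside dimensions 596×231×388 mm, with a uniform wall and base thickness of 20 mm. The base is a full 596×231 slab on the floor; four walls sit on top of the base. The front and back walls (the −y and +y sides) span the full width; the two side walls fit between them.


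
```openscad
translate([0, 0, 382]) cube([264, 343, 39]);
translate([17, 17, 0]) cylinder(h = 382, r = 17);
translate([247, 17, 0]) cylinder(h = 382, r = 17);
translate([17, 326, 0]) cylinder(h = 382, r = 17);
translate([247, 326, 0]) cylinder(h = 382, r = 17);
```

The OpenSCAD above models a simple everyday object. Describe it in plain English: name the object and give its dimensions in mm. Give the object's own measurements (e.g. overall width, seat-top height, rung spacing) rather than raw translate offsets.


A simple wooden stool: a rectangular seat 264 mm (x) by 343 mm (y), 39 mm thick, top face at z = 421 mm, on four round legs, each 34 mm in diameter. The legs rest on z = 0, each leg's axis is inset half a diameter from the nearest pair of seat edges (so the leg's bounding box is flush with the corner).


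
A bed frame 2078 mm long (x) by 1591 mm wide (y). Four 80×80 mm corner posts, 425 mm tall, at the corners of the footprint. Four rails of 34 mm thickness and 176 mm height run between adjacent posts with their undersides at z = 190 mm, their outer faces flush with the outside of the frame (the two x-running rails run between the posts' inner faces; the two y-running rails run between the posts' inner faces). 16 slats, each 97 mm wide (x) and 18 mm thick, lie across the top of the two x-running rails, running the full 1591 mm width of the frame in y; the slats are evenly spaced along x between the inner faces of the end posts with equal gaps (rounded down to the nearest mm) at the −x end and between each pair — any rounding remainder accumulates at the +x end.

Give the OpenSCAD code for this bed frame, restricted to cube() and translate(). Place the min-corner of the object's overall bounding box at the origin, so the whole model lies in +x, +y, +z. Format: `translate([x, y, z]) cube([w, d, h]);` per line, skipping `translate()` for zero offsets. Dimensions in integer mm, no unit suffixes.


cube([80, 80, 425]);
translate([0, 1511, 0]) cube([80, 80, 425]);
translate([1998, 0, 0]) cube([80, 80, 425]);
translate([1998, 1511, 0]) cube([80, 80, 425]);
translate([80, 0, 190]) cube([1918, 34, 176]);
translate([80, 1557, 190]) cube([1918, 34, 176]);
translate([0, 80, 190]) cube([34, 1431, 176]);
translate([2044, 80, 190]) cube([34, 1431, 176]);
translate([101, 0, 366]) cube([97, 1591, 18]);
translate([219, 0, 366]) cube([97, 1591, 18]);
translate([337, 0, 366]) cube([97, 1591, 18]);
translate([455, 0, 366]) cube([97, 1591, 18]);
translate([573, 0, 366]) cube([97, 1591, 18]);
translate([691, 0, 366]) cube([97, 1591, 18]);
translate([809, 0, 366]) cube([97, 1591, 18]);
translate([927, 0, 366]) cube([97, 1591, 18]);
translate([1045, 0, 366]) cube([97, 1591, 18]);
translate([1163, 0, 366]) cube([97, 1591, 18]);
translate([1281, 0, 366]) cube([97, 1591, 18]);
translate([1399, 0, 366]) cube([97, 1591, 18]);
translate([1517, 0, 366]) cube([97, 1591, 18]);
translate([1635, 0, 366]) cube([97, 1591, 18]);
translate([1753, 0, 366]) cube([97, 1591, 18]);
translate([1871, 0, 366]) cube([97, 1591, 18]);
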